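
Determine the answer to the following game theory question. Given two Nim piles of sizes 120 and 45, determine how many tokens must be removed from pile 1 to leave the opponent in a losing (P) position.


Piles: 120 and 45
Current XOR: 120 XOR 45 = 85 (non-zero, so this is an N-position).
To make the XOR zero, we need to find a move that balances the piles.
For pile 1 (size 120): target = 120 XOR 85 = 45
We reduce pile 1 from 120 to 45.
Tokens removed: 120 - 45 = 75
Verification: 45 XOR 45 = 0

75


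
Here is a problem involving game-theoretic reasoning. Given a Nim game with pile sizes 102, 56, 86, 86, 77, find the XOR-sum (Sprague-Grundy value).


We need the XOR (exclusive or) of all pile sizes.
After XOR-ing pile 1 (size 102): 0 XOR 102 = 102
After XOR-ing pile 2 (size 56): 102 XOR 56 = 94
After XOR-ing pile 3 (size 86): 94 XOR 86 = 8
After XOR-ing pile 4 (size 86): 8 XOR 86 = 94
After XOR-ing pile 5 (size 77): 94 XOR 77 = 19
The Nim-value of this position is 19.

19


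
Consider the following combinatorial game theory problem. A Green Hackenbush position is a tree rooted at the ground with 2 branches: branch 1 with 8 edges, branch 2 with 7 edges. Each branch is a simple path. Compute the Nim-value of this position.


The tree has 2 branches from the ground vertex.
In Green Hackenbush, the Nim-value of a simple path of length k is k.
Branch 1: length 8, Nim-value = 8
Branch 2: length 7, Nim-value = 7
Total Nim-value = XOR of all branch values:
0 XOR 8 = 8
8 XOR 7 = 15
Nim-value of the tree = 15

15


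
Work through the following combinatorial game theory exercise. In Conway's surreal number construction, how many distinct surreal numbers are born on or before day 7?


Day 0: {|} = 0 is born. Count = 1.
Day n: the number of surreal numbers born by day n is 2^(n+1) - 1.
By day 0: 2^1 - 1 = 1
By day 1: 2^2 - 1 = 3
By day 2: 2^3 - 1 = 7
By day 3: 2^4 - 1 = 15
By day 4: 2^5 - 1 = 31
By day 5: 2^6 - 1 = 63
By day 6: 2^7 - 1 = 127
By day 7: 2^8 - 1 = 255
By day 7: 255 surreal numbers.

255


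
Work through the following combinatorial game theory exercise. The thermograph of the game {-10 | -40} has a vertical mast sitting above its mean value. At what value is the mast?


Game = {-10 | -40}, a switch {a | b} with numbers a > b.
Its thermograph has left wall a - t and right wall b + t, which meet at t = (a - b)/2, where both equal (a + b)/2. So the mast (mean value) is at (a + b)/2.
Mean = (-10 + (-40))/2 = -50/2 = -25

-25


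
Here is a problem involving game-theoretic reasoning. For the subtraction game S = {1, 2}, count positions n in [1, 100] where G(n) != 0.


Subtraction set S = {1, 2}, so G(n) = n mod 3.
G(n) = 0 when n is a multiple of 3.
Multiples of 3 in [1, 100]: 33
N-positions (nonzero Grundy) = 100 - 33 = 67

67


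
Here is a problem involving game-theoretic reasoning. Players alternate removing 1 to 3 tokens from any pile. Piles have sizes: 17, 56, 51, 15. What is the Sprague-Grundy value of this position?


Subtraction set: {1, 2, 3}
For this subtraction set, G(n) = n mod 4 (period = max + 1 = 4).
Pile 1 (size 17): G(17) = 17 mod 4 = 1
Pile 2 (size 56): G(56) = 56 mod 4 = 0
Pile 3 (size 51): G(51) = 51 mod 4 = 3
Pile 4 (size 15): G(15) = 15 mod 4 = 3
Total Grundy value = XOR of all: 1 XOR 0 XOR 3 XOR 3 = 1

1


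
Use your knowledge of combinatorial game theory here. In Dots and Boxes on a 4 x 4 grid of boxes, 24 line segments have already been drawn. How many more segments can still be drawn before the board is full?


Grid: 4 x 4 boxes, i.e. 5 rows and 5 columns of dots.
Horizontal edges: (rows + 1) * cols = 5 * 4 = 20
Vertical edges: rows * (cols + 1) = 4 * 5 = 20
Total edges: 20 + 20 = 40
Edges drawn: 24
Remaining: 40 - 24 = 16

16


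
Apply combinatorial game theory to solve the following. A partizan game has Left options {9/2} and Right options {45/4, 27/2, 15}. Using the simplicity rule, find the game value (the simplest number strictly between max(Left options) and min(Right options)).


Left options: {9/2}, max = 9/2
Right options: {45/4, 27/2, 15}, min = 45/4
All options are numbers and max(Left) < min(Right), so by the simplicity theorem the value is the simplest (earliest-born) number strictly between 9/2 and 45/4.
Integers 5 through 11 all lie strictly between 9/2 and 45/4.
Among integers, the simplest (lowest birthday = smallest |n|; 0 is born on day 0, +-n on day n) is 5.
No non-integer in the interval can be simpler: if x is a non-integer in the interval, then floor(x) or ceil(x) also lies in the interval (the interval contains an integer), and both are proper prefixes of x's sign expansion, i.e. born earlier. So the game value is 5.
Game value = 5

5


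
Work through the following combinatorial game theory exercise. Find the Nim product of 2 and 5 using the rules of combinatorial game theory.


Nim multiplication is bilinear over XOR: (u XOR v) * w = (u*w) XOR (v*w).
So we split each operand into its bit components and XOR the pairwise Nim products.
2 = 2 (as XOR of powers of 2).
5 = 1 + 4 (as XOR of powers of 2).
Using the standard Nim-product table on single bits:
  2*2 = 3,   2*4 = 8,   2*8 = 12,
  4*4 = 6,   4*8 = 11,  8*8 = 13,
and  1*x = x (identity), k*l = l*k (commutative).
Pairwise Nim products:
  2 * 1 = 2
  2 * 4 = 8
XOR them: 2 XOR 8 = 10.
Result: 2 * 5 = 10 (in Nim).

10


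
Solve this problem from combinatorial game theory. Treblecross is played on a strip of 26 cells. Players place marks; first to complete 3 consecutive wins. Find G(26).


Treblecross: place X on empty cells; 3-in-a-row wins.
Playing within two cells of an existing X lets the opponent win at once, so sensible play treats the cells i-2..i+2 around each X as dead. The player left with no safe cell loses, so this is a normal-play take-away game on strips of safe cells.
Placing X at cell i (0-indexed) of a strip of k safe cells leaves independent strips of sizes max(0, i-2) and max(0, k-i-3). Hence G(k) = mex{ G(max(0,i-2)) XOR G(max(0,k-i-3)) : 0 <= i < k }, with G(0) = 0.
G(1): splits (0,0):0^0=0 -> mex({0}) = 1
G(2): splits (0,0):0^0=0 -> mex({0}) = 1
G(3): splits (0,0):0^0=0 -> mex({0}) = 1
G(4): splits (0,1):0^1=1 (0,0):0^0=0 -> mex({0, 1}) = 2
G(5): splits (0,2):0^1=1 (0,1):0^1=1 (0,0):0^0=0 -> mex({0, 1}) = 2
G(6) = mex({1}) = 0
G(7) = mex({0, 1, 2}) = 3
G(8) = mex({0, 1, 2}) = 3
G(9) = mex({0, 2}) = 1
G(10) = mex({0, 2, 3}) = 1
G(11) = mex({0, 3}) = 1
G(12) = mex({1, 3}) = 0
G(13) = mex({0, 1, 2, 3}) = 4
G(14) = mex({0, 1, 2}) = 3
G(15) = mex({0, 1, 2}) = 3
G(16) = mex({0, 1, 2, 4}) = 3
G(17) = mex({0, 1, 3, 4}) = 2
G(18) = mex({0, 1, 3, 4}) = 2
G(19) = mex({0, 1, 3, 5}) = 2
G(20) = mex({0, 1, 2, 3, 5}) = 4
G(21) = mex({0, 1, 2, 3, 5}) = 4
G(22) = mex({1, 2, 6}) = 0
G(23) = mex({0, 1, 2, 3, 4, 6}) = 5
G(24) = mex({0, 1, 2, 3, 4}) = 5
G(25) = mex({0, 1, 3, 4, 7}) = 2
G(26) = mex({0, 1, 3, 4, 5, 7}) = 2
Therefore G(26) = 2.

2


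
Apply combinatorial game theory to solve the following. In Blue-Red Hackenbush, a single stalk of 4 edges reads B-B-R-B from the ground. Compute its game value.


Edges (from ground): B-B-R-B
By Berlekamp's sign-expansion rule, a Blue-Red Hackenbush stalk has the value of the surreal number whose sign sequence is the edge sequence with B -> + and R -> -.
Sign sequence: ++-+
Trace the sign expansion in the surreal number tree, starting from 0:
Edge 1: B (sign +) -> bounds (0, +inf), value = 1
Edge 2: B (sign +) -> bounds (1, +inf), value = 2
Edge 3: R (sign -) -> bounds (1, 2), value = 3/2
Edge 4: B (sign +) -> bounds (3/2, 2), value = 7/4
Game value = 7/4

7/4


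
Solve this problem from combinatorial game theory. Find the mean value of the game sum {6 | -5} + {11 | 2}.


G1 = {6 | -5}, G2 = {11 | 2}
Each is a switch {a | b} with numbers a > b; its mean value is (a + b)/2, and mean value is additive over game sums: m(G1 + G2) = m(G1) + m(G2).
Mean of G1 = (6 + (-5))/2 = 1/2 = 1/2
Mean of G2 = (11 + (2))/2 = 13/2 = 13/2
Mean of G1 + G2 = 1/2 + 13/2 = 7

7


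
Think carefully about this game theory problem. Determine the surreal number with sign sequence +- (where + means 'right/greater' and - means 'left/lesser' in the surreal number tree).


Sign expansion: +-
Rule: track bounds (lo, hi), initially (-inf, +inf). On '+', the current value becomes lo and we move to the simplest number in (value, hi): value + 1 if hi = +inf, otherwise the midpoint (value + hi)/2. On '-', the current value becomes hi and we move to value - 1 if lo = -inf, otherwise the midpoint (lo + value)/2.
Start at 0.
Step 1: sign = +, move right. Bounds: (0, +inf). Value = 1
Step 2: sign = -, move left. Bounds: (0, 1). Value = 1/2
The surreal number with sign expansion +- is 1/2.

1/2


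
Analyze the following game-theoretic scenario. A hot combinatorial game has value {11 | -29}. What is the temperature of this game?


The game is {11 | -29}, a switch {a | b} with numbers a > b.
Cooling {a | b} by t gives {a - t | b + t}, which stops being hot when a - t = b + t, i.e. at t = (a - b)/2. So the temperature of a switch is (a - b)/2.
Temperature = (Left option - Right option) / 2
= (11 - (-29)) / 2
= 40 / 2
= 20

20


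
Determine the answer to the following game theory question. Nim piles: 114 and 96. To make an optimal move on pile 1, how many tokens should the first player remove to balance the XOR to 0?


Piles: 114 and 96
Current XOR: 114 XOR 96 = 18 (non-zero, so this is an N-position).
To make the XOR zero, we need to find a move that balances the piles.
For pile 1 (size 114): target = 114 XOR 18 = 96
We reduce pile 1 from 114 to 96.
Tokens removed: 114 - 96 = 18
Verification: 96 XOR 96 = 0

18


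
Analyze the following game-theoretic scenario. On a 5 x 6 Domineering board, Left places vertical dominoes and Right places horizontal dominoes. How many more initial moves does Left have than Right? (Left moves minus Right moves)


Board is 5 x 6 (rows x cols).
Left (vertical) placements: (rows-1) * cols = 4 * 6 = 24
Right (horizontal) placements: rows * (cols-1) = 5 * 5 = 25
Advantage = Left - Right = 24 - 25 = -1

-1


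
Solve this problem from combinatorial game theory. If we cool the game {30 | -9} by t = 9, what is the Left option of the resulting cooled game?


Original game: {30 | -9} (a switch {a | b} with a > b).
Cooling by t (for t below the temperature (a - b)/2 = 39/2) taxes each move by t: {a | b} cooled by t is {a - t | b + t}.
Cooling amount: t = 9
Cooled Left option: 30 - 9 = 21
Cooled Right option: -9 + 9 = 0
Cooled game: {21 | 0}
Left option = 21

21


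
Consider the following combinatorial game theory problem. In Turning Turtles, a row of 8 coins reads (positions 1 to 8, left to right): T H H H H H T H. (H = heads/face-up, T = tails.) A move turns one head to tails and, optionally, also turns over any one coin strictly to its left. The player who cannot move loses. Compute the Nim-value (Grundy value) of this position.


Coins: T H H H H H T H
Key fact: a single head at position k behaves exactly like a Nim heap of size k (turning it to T and optionally flipping a coin at j < k corresponds to moving the heap from k to j, or to 0), and heads combine as a disjunctive sum (two heads at the same place would cancel, matching j XOR j = 0). So the Nim-value is the XOR of the 1-indexed positions of the heads.
Face-up positions (1-indexed): [2, 3, 4, 5, 6, 8]
XOR 0 with 2: 0 XOR 2 = 2
XOR 2 with 3: 2 XOR 3 = 1
XOR 1 with 4: 1 XOR 4 = 5
XOR 5 with 5: 5 XOR 5 = 0
XOR 0 with 6: 0 XOR 6 = 6
XOR 6 with 8: 6 XOR 8 = 14
Nim-value = 14

14


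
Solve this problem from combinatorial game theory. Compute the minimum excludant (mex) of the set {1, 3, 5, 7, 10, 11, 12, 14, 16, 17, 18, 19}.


Set = {1, 3, 5, 7, 10, 11, 12, 14, 16, 17, 18, 19}
0 is NOT in the set. This is the mex.
mex = 0

0


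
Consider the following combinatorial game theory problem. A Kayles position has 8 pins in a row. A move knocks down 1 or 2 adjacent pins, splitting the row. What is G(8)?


Kayles: a move removes 1 or 2 adjacent pins from a contiguous row.
Removing pins from a row of k leaves two independent rows (a, b) with a + b = k - 1 (one pin) or a + b = k - 2 (two pins); an end removal gives a = 0.
By Sprague-Grundy, G(k) = mex{ G(a) XOR G(b) } over all these splits. G(0) = 0.
G(1): splits (0,0):0^0=0 -> mex({0}) = 1
G(2): splits (0,1):0^1=1 (0,0):0^0=0 -> mex({0, 1}) = 2
G(3): splits (0,2):0^2=2 (1,1):1^1=0 (0,1):0^1=1 -> mex({0, 1, 2}) = 3
G(4): splits (0,3):0^3=3 (1,2):1^2=3 (0,2):0^2=2 (1,1):1^1=0 -> mex({0, 2, 3}) = 1
G(5): splits (0,4):0^1=1 (1,3):1^3=2 (2,2):2^2=0 (0,3):0^3=3 (1,2):1^2=3 -> mex({0, 1, 2, 3}) = 4
G(6) = mex({0, 1, 2, 4}) = 3
G(7) = mex({0, 1, 3, 4, 5}) = 2
G(8) = mex({0, 2, 3, 5, 6}) = 1
Therefore G(8) = 1.

1


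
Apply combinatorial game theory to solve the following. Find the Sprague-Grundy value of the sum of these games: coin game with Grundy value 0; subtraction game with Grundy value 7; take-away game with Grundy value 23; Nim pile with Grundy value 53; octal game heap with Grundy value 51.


By the Sprague-Grundy theorem, the Grundy value of a sum of games is the XOR of individual Grundy values.
coin game: Grundy value = 0. Running XOR: 0 XOR 0 = 0
subtraction game: Grundy value = 7. Running XOR: 0 XOR 7 = 7
take-away game: Grundy value = 23. Running XOR: 7 XOR 23 = 16
Nim pile: Grundy value = 53. Running XOR: 16 XOR 53 = 37
octal game heap: Grundy value = 51. Running XOR: 37 XOR 51 = 22
The combined Grundy value is 22.

22


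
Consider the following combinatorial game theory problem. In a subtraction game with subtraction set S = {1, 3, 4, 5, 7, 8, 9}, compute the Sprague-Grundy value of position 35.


The subtraction set is S = {1, 3, 4, 5, 7, 8, 9}.
G(k) = mex{ G(k - s) : s in S, s <= k }. We compute iteratively: G(0) = 0.
G(1) = mex({0}) = 1
G(2) = mex({1}) = 0
G(3) = mex({0}) = 1
G(4) = mex({0, 1}) = 2
G(5) = mex({0, 1, 2}) = 3
G(6) = mex({0, 1, 3}) = 2
G(7) = mex({0, 1, 2}) = 3
G(8) = mex({0, 1, 2, 3}) = 4
G(9) = mex({0, 1, 2, 3, 4}) = 5
G(10) = mex({0, 1, 2, 3, 5}) = 4
G(11) = mex({0, 1, 2, 3, 4}) = 5
G(12) = mex({1, 2, 3, 4, 5}) = 0
G(13) = mex({0, 2, 3, 4, 5}) = 1
G(14) = mex({1, 2, 3, 4, 5}) = 0
G(15) = mex({0, 2, 3, 4, 5}) = 1
G(16) = mex({0, 1, 3, 4, 5}) = 2
G(17) = mex({0, 1, 2, 4, 5}) = 3
G(18) = mex({0, 1, 3, 4, 5}) = 2
G(19) = mex({0, 1, 2, 4, 5}) = 3
G(20) = mex({0, 1, 2, 3, 5}) = 4
Observe that G(12)..G(20) = 0, 1, 0, 1, 2, 3, 2, 3, 4 repeats G(0)..G(8) = 0, 1, 0, 1, 2, 3, 2, 3, 4.
For k >= max(S) = 9, G(k) is determined by the previous 9 values G(k-9)..G(k-1); a window of 9 consecutive values has recurred shifted by 12, so by induction G(k + 12) = G(k) for all k >= 0: the sequence is periodic from the start with period 12.
One period: G(0..11) = 0, 1, 0, 1, 2, 3, 2, 3, 4, 5, 4, 5.
35 mod 12 = 11, so G(35) = G(11) = 5.

5


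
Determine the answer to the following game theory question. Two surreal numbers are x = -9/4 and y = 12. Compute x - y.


x = -9/4, y = 12
Converting to common denominator: 4
x = -9/4, y = 48/4
x - y = -9/4 - 12 = -57/4

-57/4


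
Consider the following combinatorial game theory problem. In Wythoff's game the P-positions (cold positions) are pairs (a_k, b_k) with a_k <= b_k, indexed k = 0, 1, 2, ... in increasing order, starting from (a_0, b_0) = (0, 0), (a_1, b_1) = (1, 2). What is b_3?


By Wythoff's theorem, a_k = floor(k * phi) and b_k = floor(k * phi^2) = a_k + k, where phi = (1 + sqrt(5))/2 is the golden ratio.
phi = (1 + sqrt(5))/2 = 1.618034
phi^2 = phi + 1 = 2.618034
k = 3
k * phi^2 = 3 * 2.618034 = 7.854102
b_3 = floor(k * phi^2) = 7 (check: a_3 + k = 4 + 3 = 7)

7


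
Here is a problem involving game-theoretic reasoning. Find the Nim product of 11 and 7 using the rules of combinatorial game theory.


Nim multiplication is bilinear over XOR: (u XOR v) * w = (u*w) XOR (v*w).
So we split each operand into its bit components and XOR the pairwise Nim products.
11 = 1 + 2 + 8 (as XOR of powers of 2).
7 = 1 + 2 + 4 (as XOR of powers of 2).
Using the standard Nim-product table on single bits:
  2*2 = 3,   2*4 = 8,   2*8 = 12,
  4*4 = 6,   4*8 = 11,  8*8 = 13,
and  1*x = x (identity), k*l = l*k (commutative).
Pairwise Nim products:
  1 * 1 = 1
  1 * 2 = 2
  1 * 4 = 4
  2 * 1 = 2
  2 * 2 = 3
  2 * 4 = 8
  8 * 1 = 8
  8 * 2 = 12
  8 * 4 = 11
XOR them: 1 XOR 2 XOR 4 XOR 2 XOR 3 XOR 8 XOR 8 XOR 12 XOR 11 = 1.
Result: 11 * 7 = 1 (in Nim).

1


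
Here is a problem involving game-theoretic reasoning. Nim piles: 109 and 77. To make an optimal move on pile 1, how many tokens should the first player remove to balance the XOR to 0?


Piles: 109 and 77
Current XOR: 109 XOR 77 = 32 (non-zero, so this is an N-position).
To make the XOR zero, we need to find a move that balances the piles.
For pile 1 (size 109): target = 109 XOR 32 = 77
We reduce pile 1 from 109 to 77.
Tokens removed: 109 - 77 = 32
Verification: 77 XOR 77 = 0

32


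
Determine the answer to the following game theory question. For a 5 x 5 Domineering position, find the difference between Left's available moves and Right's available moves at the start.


Board is 5 x 5 (rows x cols).
Left (vertical) placements: (rows-1) * cols = 4 * 5 = 20
Right (horizontal) placements: rows * (cols-1) = 5 * 4 = 20
Advantage = Left - Right = 20 - 20 = 0

0


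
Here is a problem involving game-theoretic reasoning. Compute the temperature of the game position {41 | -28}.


The game is {41 | -28}, a switch {a | b} with numbers a > b.
Cooling {a | b} by t gives {a - t | b + t}, which stops being hot when a - t = b + t, i.e. at t = (a - b)/2. So the temperature of a switch is (a - b)/2.
Temperature = (Left option - Right option) / 2
= (41 - (-28)) / 2
= 69 / 2
= 69/2

69/2


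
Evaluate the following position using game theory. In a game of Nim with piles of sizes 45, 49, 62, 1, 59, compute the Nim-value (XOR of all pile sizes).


We need the XOR (exclusive or) of all pile sizes.
After XOR-ing pile 1 (size 45): 0 XOR 45 = 45
After XOR-ing pile 2 (size 49): 45 XOR 49 = 28
After XOR-ing pile 3 (size 62): 28 XOR 62 = 34
After XOR-ing pile 4 (size 1): 34 XOR 1 = 35
After XOR-ing pile 5 (size 59): 35 XOR 59 = 24
The Nim-value of this position is 24.

24


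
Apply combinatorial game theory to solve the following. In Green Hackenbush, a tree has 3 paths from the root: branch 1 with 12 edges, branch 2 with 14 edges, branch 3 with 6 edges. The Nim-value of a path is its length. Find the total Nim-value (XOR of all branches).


The tree has 3 branches from the ground vertex.
In Green Hackenbush, the Nim-value of a simple path of length k is k.
Branch 1: length 12, Nim-value = 12
Branch 2: length 14, Nim-value = 14
Branch 3: length 6, Nim-value = 6
Total Nim-value = XOR of all branch values:
0 XOR 12 = 12
12 XOR 14 = 2
2 XOR 6 = 4
Nim-value of the tree = 4

4


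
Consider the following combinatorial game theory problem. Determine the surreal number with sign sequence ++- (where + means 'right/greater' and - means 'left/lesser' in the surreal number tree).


Sign expansion: ++-
Rule: track bounds (lo, hi), initially (-inf, +inf). On '+', the current value becomes lo and we move to the simplest number in (value, hi): value + 1 if hi = +inf, otherwise the midpoint (value + hi)/2. On '-', the current value becomes hi and we move to value - 1 if lo = -inf, otherwise the midpoint (lo + value)/2.
Start at 0.
Step 1: sign = +, move right. Bounds: (0, +inf). Value = 1
Step 2: sign = +, move right. Bounds: (1, +inf). Value = 2
Step 3: sign = -, move left. Bounds: (1, 2). Value = 3/2
The surreal number with sign expansion ++- is 3/2.

3/2


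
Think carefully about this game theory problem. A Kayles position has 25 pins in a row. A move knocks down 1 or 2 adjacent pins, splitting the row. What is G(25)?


Kayles: a move removes 1 or 2 adjacent pins from a contiguous row.
Removing pins from a row of k leaves two independent rows (a, b) with a + b = k - 1 (one pin) or a + b = k - 2 (two pins); an end removal gives a = 0.
By Sprague-Grundy, G(k) = mex{ G(a) XOR G(b) } over all these splits. G(0) = 0.
G(1): splits (0,0):0^0=0 -> mex({0}) = 1
G(2): splits (0,1):0^1=1 (0,0):0^0=0 -> mex({0, 1}) = 2
G(3): splits (0,2):0^2=2 (1,1):1^1=0 (0,1):0^1=1 -> mex({0, 1, 2}) = 3
G(4): splits (0,3):0^3=3 (1,2):1^2=3 (0,2):0^2=2 (1,1):1^1=0 -> mex({0, 2, 3}) = 1
G(5): splits (0,4):0^1=1 (1,3):1^3=2 (2,2):2^2=0 (0,3):0^3=3 (1,2):1^2=3 -> mex({0, 1, 2, 3}) = 4
G(6) = mex({0, 1, 2, 4}) = 3
G(7) = mex({0, 1, 3, 4, 5}) = 2
G(8) = mex({0, 2, 3, 5, 6}) = 1
G(9) = mex({0, 1, 2, 3, 6, 7}) = 4
G(10) = mex({0, 1, 3, 4, 5, 7}) = 2
G(11) = mex({0, 1, 2, 3, 4, 5}) = 6
G(12) = mex({0, 1, 2, 3, 5, 6, 7}) = 4
G(13) = mex({0, 2, 3, 4, 6, 7}) = 1
G(14) = mex({0, 1, 4, 5, 6, 7}) = 2
G(15) = mex({0, 1, 2, 3, 4, 5, 6}) = 7
G(16) = mex({0, 2, 3, 5, 6, 7}) = 1
G(17) = mex({0, 1, 2, 3, 5, 6, 7}) = 4
G(18) = mex({0, 1, 2, 4, 5, 6}) = 3
G(19) = mex({0, 1, 3, 4, 5, 7}) = 2
G(20) = mex({0, 2, 3, 4, 5, 6, 7}) = 1
G(21) = mex({0, 1, 2, 3, 5, 6, 7}) = 4
G(22) = mex({0, 1, 2, 3, 4, 5, 7}) = 6
G(23) = mex({0, 1, 2, 3, 4, 5, 6}) = 7
G(24) = mex({0, 1, 2, 3, 5, 6, 7}) = 4
G(25) = mex({0, 2, 3, 4, 6, 7}) = 1
Therefore G(25) = 1.

1


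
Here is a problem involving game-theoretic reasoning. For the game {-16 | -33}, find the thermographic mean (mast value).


Game = {-16 | -33}, a switch {a | b} with numbers a > b.
Its thermograph has left wall a - t and right wall b + t, which meet at t = (a - b)/2, where both equal (a + b)/2. So the mast (mean value) is at (a + b)/2.
Mean = (-16 + (-33))/2 = -49/2 = -49/2

-49/2


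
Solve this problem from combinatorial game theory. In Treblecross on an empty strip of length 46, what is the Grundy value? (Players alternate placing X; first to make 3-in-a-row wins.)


Treblecross: place X on empty cells; 3-in-a-row wins.
Playing within two cells of an existing X lets the opponent win at once, so sensible play treats the cells i-2..i+2 around each X as dead. The player left with no safe cell loses, so this is a normal-play take-away game on strips of safe cells.
Placing X at cell i (0-indexed) of a strip of k safe cells leaves independent strips of sizes max(0, i-2) and max(0, k-i-3). Hence G(k) = mex{ G(max(0,i-2)) XOR G(max(0,k-i-3)) : 0 <= i < k }, with G(0) = 0.
G(1): splits (0,0):0^0=0 -> mex({0}) = 1
G(2): splits (0,0):0^0=0 -> mex({0}) = 1
G(3): splits (0,0):0^0=0 -> mex({0}) = 1
G(4): splits (0,1):0^1=1 (0,0):0^0=0 -> mex({0, 1}) = 2
G(5): splits (0,2):0^1=1 (0,1):0^1=1 (0,0):0^0=0 -> mex({0, 1}) = 2
G(6) = mex({1}) = 0
G(7) = mex({0, 1, 2}) = 3
G(8) = mex({0, 1, 2}) = 3
G(9) = mex({0, 2}) = 1
G(10) = mex({0, 2, 3}) = 1
G(11) = mex({0, 3}) = 1
G(12) = mex({1, 3}) = 0
G(13) = mex({0, 1, 2, 3}) = 4
G(14) = mex({0, 1, 2}) = 3
G(15) = mex({0, 1, 2}) = 3
G(16) = mex({0, 1, 2, 4}) = 3
G(17) = mex({0, 1, 3, 4}) = 2
G(18) = mex({0, 1, 3, 4}) = 2
G(19) = mex({0, 1, 3, 5}) = 2
G(20) = mex({0, 1, 2, 3, 5}) = 4
G(21) = mex({0, 1, 2, 3, 5}) = 4
G(22) = mex({1, 2, 6}) = 0
G(23) = mex({0, 1, 2, 3, 4, 6}) = 5
G(24) = mex({0, 1, 2, 3, 4}) = 5
G(25) = mex({0, 1, 3, 4, 7}) = 2
G(26) = mex({0, 1, 3, 4, 5, 7}) = 2
G(27) = mex({0, 1, 3, 5}) = 2
G(28) = mex({0, 1, 2, 5}) = 3
G(29) = mex({0, 1, 2, 4, 5, 6}) = 3
G(30) = mex({1, 2, 4, 6}) = 0
G(31) = mex({0, 1, 2, 3, 4, 6}) = 5
G(32) = mex({1, 2, 3, 4, 7}) = 0
G(33) = mex({0, 3, 7}) = 1
G(34) = mex({0, 2, 3, 5, 7}) = 1
G(35) = mex({0, 2, 3, 5, 6}) = 1
G(36) = mex({0, 1, 2, 5, 6}) = 3
G(37) = mex({0, 1, 2, 4, 5, 6}) = 3
G(38) = mex({0, 1, 2, 4}) = 3
G(39) = mex({0, 1, 2, 3, 4, 7}) = 5
G(40) = mex({0, 1, 2, 3, 4, 5, 7}) = 6
G(41) = mex({0, 1, 2, 3, 5, 7}) = 4
G(42) = mex({0, 1, 2, 3, 5, 6, 7}) = 4
G(43) = mex({0, 2, 3, 5, 6}) = 1
G(44) = mex({1, 2, 3, 4, 5, 6}) = 0
G(45) = mex({0, 1, 2, 3, 4, 6, 7}) = 5
G(46) = mex({0, 1, 2, 3, 4, 7}) = 5
Therefore G(46) = 5.

5


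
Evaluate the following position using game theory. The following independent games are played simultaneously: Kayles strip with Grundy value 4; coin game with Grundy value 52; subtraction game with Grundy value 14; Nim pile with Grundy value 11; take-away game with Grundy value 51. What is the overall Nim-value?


By the Sprague-Grundy theorem, the Grundy value of a sum of games is the XOR of individual Grundy values.
Kayles strip: Grundy value = 4. Running XOR: 0 XOR 4 = 4
coin game: Grundy value = 52. Running XOR: 4 XOR 52 = 48
subtraction game: Grundy value = 14. Running XOR: 48 XOR 14 = 62
Nim pile: Grundy value = 11. Running XOR: 62 XOR 11 = 53
take-away game: Grundy value = 51. Running XOR: 53 XOR 51 = 6
The combined Grundy value is 6.

6


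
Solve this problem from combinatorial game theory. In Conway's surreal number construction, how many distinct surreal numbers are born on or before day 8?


Day 0: {|} = 0 is born. Count = 1.
Day n: the number of surreal numbers born by day n is 2^(n+1) - 1.
By day 0: 2^1 - 1 = 1
By day 1: 2^2 - 1 = 3
By day 2: 2^3 - 1 = 7
By day 3: 2^4 - 1 = 15
By day 4: 2^5 - 1 = 31
By day 5: 2^6 - 1 = 63
By day 6: 2^7 - 1 = 127
By day 7: 2^8 - 1 = 255
By day 8: 2^9 - 1 = 511
By day 8: 511 surreal numbers.

511


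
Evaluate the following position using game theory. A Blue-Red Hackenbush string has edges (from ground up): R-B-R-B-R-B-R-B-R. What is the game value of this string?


Edges (from ground): R-B-R-B-R-B-R-B-R
By Berlekamp's sign-expansion rule, a Blue-Red Hackenbush stalk has the value of the surreal number whose sign sequence is the edge sequence with B -> + and R -> -.
Sign sequence: -+-+-+-+-
Trace the sign expansion in the surreal number tree, starting from 0:
Edge 1: R (sign -) -> bounds (-inf, 0), value = -1
Edge 2: B (sign +) -> bounds (-1, 0), value = -1/2
Edge 3: R (sign -) -> bounds (-1, -1/2), value = -3/4
Edge 4: B (sign +) -> bounds (-3/4, -1/2), value = -5/8
Edge 5: R (sign -) -> bounds (-3/4, -5/8), value = -11/16
Edge 6: B (sign +) -> bounds (-11/16, -5/8), value = -21/32
Edge 7: R (sign -) -> bounds (-11/16, -21/32), value = -43/64
Edge 8: B (sign +) -> bounds (-43/64, -21/32), value = -85/128
Edge 9: R (sign -) -> bounds (-43/64, -85/128), value = -171/256
Game value = -171/256

-171/256


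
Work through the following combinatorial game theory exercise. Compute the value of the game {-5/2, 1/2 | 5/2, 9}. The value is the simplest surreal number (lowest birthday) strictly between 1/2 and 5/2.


Left options: {-5/2, 1/2}, max = 1/2
Right options: {5/2, 9}, min = 5/2
All options are numbers and max(Left) < min(Right), so by the simplicity theorem the value is the simplest (earliest-born) number strictly between 1/2 and 5/2.
Integers 1 through 2 all lie strictly between 1/2 and 5/2.
Among integers, the simplest (lowest birthday = smallest |n|; 0 is born on day 0, +-n on day n) is 1.
No non-integer in the interval can be simpler: if x is a non-integer in the interval, then floor(x) or ceil(x) also lies in the interval (the interval contains an integer), and both are proper prefixes of x's sign expansion, i.e. born earlier. So the game value is 1.
Game value = 1

1


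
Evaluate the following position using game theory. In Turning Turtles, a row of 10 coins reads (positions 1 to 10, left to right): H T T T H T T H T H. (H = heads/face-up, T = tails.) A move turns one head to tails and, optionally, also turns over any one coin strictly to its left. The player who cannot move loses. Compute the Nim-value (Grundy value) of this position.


Coins: H T T T H T T H T H
Key fact: a single head at position k behaves exactly like a Nim heap of size k (turning it to T and optionally flipping a coin at j < k corresponds to moving the heap from k to j, or to 0), and heads combine as a disjunctive sum (two heads at the same place would cancel, matching j XOR j = 0). So the Nim-value is the XOR of the 1-indexed positions of the heads.
Face-up positions (1-indexed): [1, 5, 8, 10]
XOR 0 with 1: 0 XOR 1 = 1
XOR 1 with 5: 1 XOR 5 = 4
XOR 4 with 8: 4 XOR 8 = 12
XOR 12 with 10: 12 XOR 10 = 6
Nim-value = 6

6


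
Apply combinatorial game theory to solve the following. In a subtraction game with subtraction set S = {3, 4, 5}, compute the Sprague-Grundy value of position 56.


The subtraction set is S = {3, 4, 5}.
G(k) = mex{ G(k - s) : s in S, s <= k }. We compute iteratively: G(0) = 0.
G(1) = mex({}) = 0
G(2) = mex({}) = 0
G(3) = mex({0}) = 1
G(4) = mex({0}) = 1
G(5) = mex({0}) = 1
G(6) = mex({0, 1}) = 2
G(7) = mex({0, 1}) = 2
G(8) = mex({1}) = 0
G(9) = mex({1, 2}) = 0
G(10) = mex({1, 2}) = 0
G(11) = mex({0, 2}) = 1
G(12) = mex({0, 2}) = 1
Observe that G(8)..G(12) = 0, 0, 0, 1, 1 repeats G(0)..G(4) = 0, 0, 0, 1, 1.
For k >= max(S) = 5, G(k) is determined by the previous 5 values G(k-5)..G(k-1); a window of 5 consecutive values has recurred shifted by 8, so by induction G(k + 8) = G(k) for all k >= 0: the sequence is periodic from the start with period 8.
One period: G(0..7) = 0, 0, 0, 1, 1, 1, 2, 2.
56 mod 8 = 0, so G(56) = G(0) = 0.

0


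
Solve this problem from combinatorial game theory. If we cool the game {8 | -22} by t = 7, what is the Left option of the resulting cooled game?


Original game: {8 | -22} (a switch {a | b} with a > b).
Cooling by t (for t below the temperature (a - b)/2 = 15) taxes each move by t: {a | b} cooled by t is {a - t | b + t}.
Cooling amount: t = 7
Cooled Left option: 8 - 7 = 1
Cooled Right option: -22 + 7 = -15
Cooled game: {1 | -15}
Left option = 1

1


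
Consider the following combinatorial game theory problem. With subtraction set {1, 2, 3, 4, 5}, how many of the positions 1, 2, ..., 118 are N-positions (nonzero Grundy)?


Subtraction set S = {1, 2, 3, 4, 5}, so G(n) = n mod 6.
G(n) = 0 when n is a multiple of 6.
Multiples of 6 in [1, 118]: 19
N-positions (nonzero Grundy) = 118 - 19 = 99

99


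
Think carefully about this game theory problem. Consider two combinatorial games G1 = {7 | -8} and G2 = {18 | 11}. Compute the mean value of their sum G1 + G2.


G1 = {7 | -8}, G2 = {18 | 11}
Each is a switch {a | b} with numbers a > b; its mean value is (a + b)/2, and mean value is additive over game sums: m(G1 + G2) = m(G1) + m(G2).
Mean of G1 = (7 + (-8))/2 = -1/2 = -1/2
Mean of G2 = (18 + (11))/2 = 29/2 = 29/2
Mean of G1 + G2 = -1/2 + 29/2 = 14

14


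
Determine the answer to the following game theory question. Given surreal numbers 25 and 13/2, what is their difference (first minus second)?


x = 25, y = 13/2
Converting to common denominator: 2
x = 50/2, y = 13/2
x - y = 25 - 13/2 = 37/2

37/2


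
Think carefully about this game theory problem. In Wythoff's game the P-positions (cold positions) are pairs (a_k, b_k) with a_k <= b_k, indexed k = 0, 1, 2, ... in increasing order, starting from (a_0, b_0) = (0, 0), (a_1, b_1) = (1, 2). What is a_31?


By Wythoff's theorem, a_k = floor(k * phi) and b_k = floor(k * phi^2) = a_k + k, where phi = (1 + sqrt(5))/2 is the golden ratio.
phi = (1 + sqrt(5))/2 = 1.618034
k = 31
k * phi = 31 * 1.618034 = 50.159054
a_31 = floor(k * phi) = 50

50


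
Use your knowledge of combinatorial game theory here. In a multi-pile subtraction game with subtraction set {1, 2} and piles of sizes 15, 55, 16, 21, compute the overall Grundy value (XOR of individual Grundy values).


Subtraction set: {1, 2}
For this subtraction set, G(n) = n mod 3 (period = max + 1 = 3).
Pile 1 (size 15): G(15) = 15 mod 3 = 0
Pile 2 (size 55): G(55) = 55 mod 3 = 1
Pile 3 (size 16): G(16) = 16 mod 3 = 1
Pile 4 (size 21): G(21) = 21 mod 3 = 0
Total Grundy value = XOR of all: 0 XOR 1 XOR 1 XOR 0 = 0

0


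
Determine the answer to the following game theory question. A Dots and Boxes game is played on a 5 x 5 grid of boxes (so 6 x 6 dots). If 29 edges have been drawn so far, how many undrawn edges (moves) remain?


Grid: 5 x 5 boxes, i.e. 6 rows and 6 columns of dots.
Horizontal edges: (rows + 1) * cols = 6 * 5 = 30
Vertical edges: rows * (cols + 1) = 5 * 6 = 30
Total edges: 30 + 30 = 60
Edges drawn: 29
Remaining: 60 - 29 = 31

31


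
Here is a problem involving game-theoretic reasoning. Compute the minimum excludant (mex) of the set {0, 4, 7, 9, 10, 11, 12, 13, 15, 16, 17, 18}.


Set = {0, 4, 7, 9, 10, 11, 12, 13, 15, 16, 17, 18}
0 is in the set.
1 is NOT in the set. This is the mex.
mex = 1

1


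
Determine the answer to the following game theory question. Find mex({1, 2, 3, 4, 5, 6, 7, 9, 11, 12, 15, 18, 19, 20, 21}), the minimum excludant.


Set = {1, 2, 3, 4, 5, 6, 7, 9, 11, 12, 15, 18, 19, 20, 21}
0 is NOT in the set. This is the mex.
mex = 0

0


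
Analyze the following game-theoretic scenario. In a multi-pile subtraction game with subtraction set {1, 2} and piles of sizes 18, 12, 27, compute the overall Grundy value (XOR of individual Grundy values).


Subtraction set: {1, 2}
For this subtraction set, G(n) = n mod 3 (period = max + 1 = 3).
Pile 1 (size 18): G(18) = 18 mod 3 = 0
Pile 2 (size 12): G(12) = 12 mod 3 = 0
Pile 3 (size 27): G(27) = 27 mod 3 = 0
Total Grundy value = XOR of all: 0 XOR 0 XOR 0 = 0

0


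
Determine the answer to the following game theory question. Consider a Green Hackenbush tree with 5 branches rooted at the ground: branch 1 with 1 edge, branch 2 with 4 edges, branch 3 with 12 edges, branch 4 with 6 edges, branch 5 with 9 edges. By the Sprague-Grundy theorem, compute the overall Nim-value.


The tree has 5 branches from the ground vertex.
In Green Hackenbush, the Nim-value of a simple path of length k is k.
Branch 1: length 1, Nim-value = 1
Branch 2: length 4, Nim-value = 4
Branch 3: length 12, Nim-value = 12
Branch 4: length 6, Nim-value = 6
Branch 5: length 9, Nim-value = 9
Total Nim-value = XOR of all branch values:
0 XOR 1 = 1
1 XOR 4 = 5
5 XOR 12 = 9
9 XOR 6 = 15
15 XOR 9 = 6
Nim-value of the tree = 6

6


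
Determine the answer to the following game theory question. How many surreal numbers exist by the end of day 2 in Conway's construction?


Day 0: {|} = 0 is born. Count = 1.
Day n: the number of surreal numbers born by day n is 2^(n+1) - 1.
By day 0: 2^1 - 1 = 1
By day 1: 2^2 - 1 = 3
By day 2: 2^3 - 1 = 7
By day 2: 7 surreal numbers.

7


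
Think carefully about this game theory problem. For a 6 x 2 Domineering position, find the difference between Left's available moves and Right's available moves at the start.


Board is 6 x 2 (rows x cols).
Left (vertical) placements: (rows-1) * cols = 5 * 2 = 10
Right (horizontal) placements: rows * (cols-1) = 6 * 1 = 6
Advantage = Left - Right = 10 - 6 = 4

4


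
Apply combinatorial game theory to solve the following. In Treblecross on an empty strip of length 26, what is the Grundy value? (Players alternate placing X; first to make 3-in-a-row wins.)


Treblecross: place X on empty cells; 3-in-a-row wins.
Playing within two cells of an existing X lets the opponent win at once, so sensible play treats the cells i-2..i+2 around each X as dead. The player left with no safe cell loses, so this is a normal-play take-away game on strips of safe cells.
Placing X at cell i (0-indexed) of a strip of k safe cells leaves independent strips of sizes max(0, i-2) and max(0, k-i-3). Hence G(k) = mex{ G(max(0,i-2)) XOR G(max(0,k-i-3)) : 0 <= i < k }, with G(0) = 0.
G(1): splits (0,0):0^0=0 -> mex({0}) = 1
G(2): splits (0,0):0^0=0 -> mex({0}) = 1
G(3): splits (0,0):0^0=0 -> mex({0}) = 1
G(4): splits (0,1):0^1=1 (0,0):0^0=0 -> mex({0, 1}) = 2
G(5): splits (0,2):0^1=1 (0,1):0^1=1 (0,0):0^0=0 -> mex({0, 1}) = 2
G(6) = mex({1}) = 0
G(7) = mex({0, 1, 2}) = 3
G(8) = mex({0, 1, 2}) = 3
G(9) = mex({0, 2}) = 1
G(10) = mex({0, 2, 3}) = 1
G(11) = mex({0, 3}) = 1
G(12) = mex({1, 3}) = 0
G(13) = mex({0, 1, 2, 3}) = 4
G(14) = mex({0, 1, 2}) = 3
G(15) = mex({0, 1, 2}) = 3
G(16) = mex({0, 1, 2, 4}) = 3
G(17) = mex({0, 1, 3, 4}) = 2
G(18) = mex({0, 1, 3, 4}) = 2
G(19) = mex({0, 1, 3, 5}) = 2
G(20) = mex({0, 1, 2, 3, 5}) = 4
G(21) = mex({0, 1, 2, 3, 5}) = 4
G(22) = mex({1, 2, 6}) = 0
G(23) = mex({0, 1, 2, 3, 4, 6}) = 5
G(24) = mex({0, 1, 2, 3, 4}) = 5
G(25) = mex({0, 1, 3, 4, 7}) = 2
G(26) = mex({0, 1, 3, 4, 5, 7}) = 2
Therefore G(26) = 2.

2


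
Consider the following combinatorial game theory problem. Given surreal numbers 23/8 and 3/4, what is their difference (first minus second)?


x = 23/8, y = 3/4
Converting to common denominator: 8
x = 23/8, y = 6/8
x - y = 23/8 - 3/4 = 17/8

17/8


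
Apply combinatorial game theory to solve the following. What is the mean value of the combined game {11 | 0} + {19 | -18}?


G1 = {11 | 0}, G2 = {19 | -18}
Each is a switch {a | b} with numbers a > b; its mean value is (a + b)/2, and mean value is additive over game sums: m(G1 + G2) = m(G1) + m(G2).
Mean of G1 = (11 + (0))/2 = 11/2 = 11/2
Mean of G2 = (19 + (-18))/2 = 1/2 = 1/2
Mean of G1 + G2 = 11/2 + 1/2 = 6

6


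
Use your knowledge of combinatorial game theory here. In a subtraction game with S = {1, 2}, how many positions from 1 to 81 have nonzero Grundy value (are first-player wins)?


Subtraction set S = {1, 2}, so G(n) = n mod 3.
G(n) = 0 when n is a multiple of 3.
Multiples of 3 in [1, 81]: 27
N-positions (nonzero Grundy) = 81 - 27 = 54

54


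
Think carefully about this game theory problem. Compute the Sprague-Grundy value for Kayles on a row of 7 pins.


Kayles: a move removes 1 or 2 adjacent pins from a contiguous row.
Removing pins from a row of k leaves two independent rows (a, b) with a + b = k - 1 (one pin) or a + b = k - 2 (two pins); an end removal gives a = 0.
By Sprague-Grundy, G(k) = mex{ G(a) XOR G(b) } over all these splits. G(0) = 0.
G(1): splits (0,0):0^0=0 -> mex({0}) = 1
G(2): splits (0,1):0^1=1 (0,0):0^0=0 -> mex({0, 1}) = 2
G(3): splits (0,2):0^2=2 (1,1):1^1=0 (0,1):0^1=1 -> mex({0, 1, 2}) = 3
G(4): splits (0,3):0^3=3 (1,2):1^2=3 (0,2):0^2=2 (1,1):1^1=0 -> mex({0, 2, 3}) = 1
G(5): splits (0,4):0^1=1 (1,3):1^3=2 (2,2):2^2=0 (0,3):0^3=3 (1,2):1^2=3 -> mex({0, 1, 2, 3}) = 4
G(6) = mex({0, 1, 2, 4}) = 3
G(7) = mex({0, 1, 3, 4, 5}) = 2
Therefore G(7) = 2.

2


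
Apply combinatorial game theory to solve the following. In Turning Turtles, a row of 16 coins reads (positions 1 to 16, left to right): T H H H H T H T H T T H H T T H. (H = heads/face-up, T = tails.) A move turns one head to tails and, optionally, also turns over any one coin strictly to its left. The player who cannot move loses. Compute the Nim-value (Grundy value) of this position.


Coins: T H H H H T H T H T T H H T T H
Key fact: a single head at position k behaves exactly like a Nim heap of size k (turning it to T and optionally flipping a coin at j < k corresponds to moving the heap from k to j, or to 0), and heads combine as a disjunctive sum (two heads at the same place would cancel, matching j XOR j = 0). So the Nim-value is the XOR of the 1-indexed positions of the heads.
Face-up positions (1-indexed): [2, 3, 4, 5, 7, 9, 12, 13, 16]
XOR 0 with 2: 0 XOR 2 = 2
XOR 2 with 3: 2 XOR 3 = 1
XOR 1 with 4: 1 XOR 4 = 5
XOR 5 with 5: 5 XOR 5 = 0
XOR 0 with 7: 0 XOR 7 = 7
XOR 7 with 9: 7 XOR 9 = 14
XOR 14 with 12: 14 XOR 12 = 2
XOR 2 with 13: 2 XOR 13 = 15
XOR 15 with 16: 15 XOR 16 = 31
Nim-value = 31

31


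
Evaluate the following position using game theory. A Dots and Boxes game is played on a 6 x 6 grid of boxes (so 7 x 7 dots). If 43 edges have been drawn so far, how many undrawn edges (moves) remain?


Grid: 6 x 6 boxes, i.e. 7 rows and 7 columns of dots.
Horizontal edges: (rows + 1) * cols = 7 * 6 = 42
Vertical edges: rows * (cols + 1) = 6 * 7 = 42
Total edges: 42 + 42 = 84
Edges drawn: 43
Remaining: 84 - 43 = 41

41


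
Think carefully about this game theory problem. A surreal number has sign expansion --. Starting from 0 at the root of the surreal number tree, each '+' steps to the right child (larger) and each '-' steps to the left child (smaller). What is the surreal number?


Sign expansion: --
Rule: track bounds (lo, hi), initially (-inf, +inf). On '+', the current value becomes lo and we move to the simplest number in (value, hi): value + 1 if hi = +inf, otherwise the midpoint (value + hi)/2. On '-', the current value becomes hi and we move to value - 1 if lo = -inf, otherwise the midpoint (lo + value)/2.
Start at 0.
Step 1: sign = -, move left. Bounds: (-inf, 0). Value = -1
Step 2: sign = -, move left. Bounds: (-inf, -1). Value = -2
The surreal number with sign expansion -- is -2.

-2


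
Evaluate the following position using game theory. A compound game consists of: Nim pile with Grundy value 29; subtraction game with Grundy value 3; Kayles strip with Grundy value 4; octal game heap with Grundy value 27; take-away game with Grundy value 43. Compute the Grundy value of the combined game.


By the Sprague-Grundy theorem, the Grundy value of a sum of games is the XOR of individual Grundy values.
Nim pile: Grundy value = 29. Running XOR: 0 XOR 29 = 29
subtraction game: Grundy value = 3. Running XOR: 29 XOR 3 = 30
Kayles strip: Grundy value = 4. Running XOR: 30 XOR 4 = 26
octal game heap: Grundy value = 27. Running XOR: 26 XOR 27 = 1
take-away game: Grundy value = 43. Running XOR: 1 XOR 43 = 42
The combined Grundy value is 42.

42
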